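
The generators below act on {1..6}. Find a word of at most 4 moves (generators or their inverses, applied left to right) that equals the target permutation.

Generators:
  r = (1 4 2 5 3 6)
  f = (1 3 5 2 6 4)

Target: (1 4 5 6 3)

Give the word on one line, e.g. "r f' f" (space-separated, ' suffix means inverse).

  after f: (1 3 5 2 6 4)
  after r: (1 6 2)
  after r: (2 4)(3 6 5)
  after r: (1 4 5 6 3)

f r r r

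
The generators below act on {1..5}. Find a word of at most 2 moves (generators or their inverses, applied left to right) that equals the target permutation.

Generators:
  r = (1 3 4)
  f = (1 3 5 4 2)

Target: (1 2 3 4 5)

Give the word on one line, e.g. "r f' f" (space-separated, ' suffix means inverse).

f' r'

  after f': (1 2 4 5 3)
  after r': (1 2 3 4 5)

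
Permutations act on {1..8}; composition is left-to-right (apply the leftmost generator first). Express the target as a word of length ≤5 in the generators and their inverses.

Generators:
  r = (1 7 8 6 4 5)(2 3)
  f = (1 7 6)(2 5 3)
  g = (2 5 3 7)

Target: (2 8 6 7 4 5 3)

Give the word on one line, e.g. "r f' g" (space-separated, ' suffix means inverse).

  after f': (1 6 7)(2 3 5)
  after f': (1 7 6)(2 5 3)
  after g': (1 3 7 6)
  after g': (1 5 2 7 6)
  after r: (2 8 6 7 4 5 3)

f' f' g' g' r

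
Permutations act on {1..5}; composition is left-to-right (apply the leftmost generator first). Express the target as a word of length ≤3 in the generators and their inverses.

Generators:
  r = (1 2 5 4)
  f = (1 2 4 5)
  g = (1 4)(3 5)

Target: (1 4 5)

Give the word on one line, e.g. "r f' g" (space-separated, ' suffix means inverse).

f' r

  after f': (1 5 4 2)
  after r: (1 4 5)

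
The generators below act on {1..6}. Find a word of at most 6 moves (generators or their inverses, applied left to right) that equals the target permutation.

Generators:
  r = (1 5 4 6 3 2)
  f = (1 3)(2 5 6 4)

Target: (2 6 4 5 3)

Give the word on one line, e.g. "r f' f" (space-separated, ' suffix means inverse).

r f' r f f

  after r: (1 5 4 6 3 2)
  after f': (1 2 3 4 5 6)
  after r: (3 6 5)
  after f: (1 3 4 2 5)
  after f: (2 6 4 5 3)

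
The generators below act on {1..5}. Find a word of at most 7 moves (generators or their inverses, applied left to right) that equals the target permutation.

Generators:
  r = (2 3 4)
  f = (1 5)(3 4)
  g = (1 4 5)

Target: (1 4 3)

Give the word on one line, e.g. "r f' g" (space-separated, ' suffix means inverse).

  after g: (1 4 5)
  after r': (1 3 2 4 5)
  after r': (1 2 3 4 5)
  after g': (1 2 3)
  after r': (1 4 3)

g r' r' g' r'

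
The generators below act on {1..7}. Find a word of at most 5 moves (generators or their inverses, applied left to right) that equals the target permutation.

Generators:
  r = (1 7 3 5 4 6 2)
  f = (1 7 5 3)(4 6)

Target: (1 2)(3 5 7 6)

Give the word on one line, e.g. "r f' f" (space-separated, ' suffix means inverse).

  after f': (1 3 5 7)(4 6)
  after r: (1 5 3 4 2)
  after f': (1 7)(2 3 6 4)
  after r': (2 7)(3 4 6 5)
  after r': (1 2)(3 5 7 6)

f' r f' r' r'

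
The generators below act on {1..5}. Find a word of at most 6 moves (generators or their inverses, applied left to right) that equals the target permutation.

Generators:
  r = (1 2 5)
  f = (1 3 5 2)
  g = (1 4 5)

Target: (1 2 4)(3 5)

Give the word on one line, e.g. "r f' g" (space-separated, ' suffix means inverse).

  after f': (1 2 5 3)
  after r: (1 5 3 2)
  after g: (2 4 5 3)
  after r: (1 2 4)(3 5)

f' r g r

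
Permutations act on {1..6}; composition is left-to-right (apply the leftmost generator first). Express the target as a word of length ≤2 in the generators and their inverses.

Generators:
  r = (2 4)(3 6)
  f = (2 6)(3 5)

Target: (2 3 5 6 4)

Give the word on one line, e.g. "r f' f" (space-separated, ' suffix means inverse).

f' r

  after f': (2 6)(3 5)
  after r: (2 3 5 6 4)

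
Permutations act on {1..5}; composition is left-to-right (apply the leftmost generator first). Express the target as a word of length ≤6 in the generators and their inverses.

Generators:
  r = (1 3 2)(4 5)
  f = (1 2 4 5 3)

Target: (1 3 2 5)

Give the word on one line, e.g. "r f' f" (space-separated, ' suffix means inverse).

r' f' r' r'

  after r': (1 2 3)(4 5)
  after f': (2 5)
  after r': (1 2 4 5 3)
  after r': (1 3 2 5)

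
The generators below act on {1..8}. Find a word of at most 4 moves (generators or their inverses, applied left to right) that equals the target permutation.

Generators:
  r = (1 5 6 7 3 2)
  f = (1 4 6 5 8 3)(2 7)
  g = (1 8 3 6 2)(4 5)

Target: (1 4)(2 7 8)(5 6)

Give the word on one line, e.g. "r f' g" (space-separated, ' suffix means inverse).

f g g

  after f: (1 4 6 5 8 3)(2 7)
  after g: (1 5 3 8 6 4 2 7)
  after g: (1 4)(2 7 8)(5 6)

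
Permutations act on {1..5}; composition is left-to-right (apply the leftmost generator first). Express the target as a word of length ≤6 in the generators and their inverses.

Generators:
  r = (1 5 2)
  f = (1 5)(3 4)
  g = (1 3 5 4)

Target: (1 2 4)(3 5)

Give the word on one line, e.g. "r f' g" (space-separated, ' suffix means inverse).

  after r': (1 2 5)
  after f: (1 2)(3 4)
  after g: (1 2 3)(4 5)
  after f: (1 2 4)(3 5)

r' f g f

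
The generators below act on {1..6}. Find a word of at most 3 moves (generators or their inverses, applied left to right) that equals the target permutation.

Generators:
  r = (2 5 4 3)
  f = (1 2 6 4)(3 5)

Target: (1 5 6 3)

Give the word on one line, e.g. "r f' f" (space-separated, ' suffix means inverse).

  after f': (1 4 6 2)(3 5)
  after r: (1 3 4 6 5 2)
  after f: (1 5 6 3)

f' r f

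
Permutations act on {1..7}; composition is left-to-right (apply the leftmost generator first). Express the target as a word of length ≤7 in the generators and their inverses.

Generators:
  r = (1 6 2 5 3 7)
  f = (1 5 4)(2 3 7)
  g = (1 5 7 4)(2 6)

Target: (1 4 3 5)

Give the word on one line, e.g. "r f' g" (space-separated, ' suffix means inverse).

  after g: (1 5 7 4)(2 6)
  after r: (1 3 7 4 6 5)
  after g: (1 3 4 2 6 7)
  after f: (1 7 5 4 3)(2 6)
  after g: (1 4 3 5)

g r g f g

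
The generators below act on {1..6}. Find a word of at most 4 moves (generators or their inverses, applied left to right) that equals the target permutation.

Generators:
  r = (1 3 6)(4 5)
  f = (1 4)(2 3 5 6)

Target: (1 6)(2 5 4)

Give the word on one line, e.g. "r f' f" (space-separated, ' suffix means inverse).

r f f

  after r: (1 3 6)(4 5)
  after f: (1 5)(2 3)(4 6)
  after f: (1 6)(2 5 4)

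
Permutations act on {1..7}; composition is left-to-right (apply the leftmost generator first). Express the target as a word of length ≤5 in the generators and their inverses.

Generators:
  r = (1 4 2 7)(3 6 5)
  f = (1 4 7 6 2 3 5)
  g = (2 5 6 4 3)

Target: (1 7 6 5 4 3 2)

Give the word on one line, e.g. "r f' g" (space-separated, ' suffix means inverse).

  after r: (1 4 2 7)(3 6 5)
  after f': (2 4 6 3 7 5)
  after r': (1 7 6 5 4 3 2)

r f' r'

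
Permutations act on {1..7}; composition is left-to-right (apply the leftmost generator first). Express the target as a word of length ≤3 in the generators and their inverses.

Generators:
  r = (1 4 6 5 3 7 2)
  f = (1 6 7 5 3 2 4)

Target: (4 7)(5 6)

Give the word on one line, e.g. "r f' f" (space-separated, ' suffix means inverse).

f r' r'

  after f: (1 6 7 5 3 2 4)
  after r': (1 4 2)(3 7 6)
  after r': (4 7)(5 6)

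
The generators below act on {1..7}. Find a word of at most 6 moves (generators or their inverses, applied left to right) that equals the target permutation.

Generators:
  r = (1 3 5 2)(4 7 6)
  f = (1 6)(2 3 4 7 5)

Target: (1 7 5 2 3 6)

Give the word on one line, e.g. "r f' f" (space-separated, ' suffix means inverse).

  after f: (1 6)(2 3 4 7 5)
  after r': (1 7 3 6 2)
  after r': (1 4 6 5 3 7)
  after r': (1 6 3 4 7 2 5)
  after r': (1 7 5 2 3 6)

f r' r' r' r'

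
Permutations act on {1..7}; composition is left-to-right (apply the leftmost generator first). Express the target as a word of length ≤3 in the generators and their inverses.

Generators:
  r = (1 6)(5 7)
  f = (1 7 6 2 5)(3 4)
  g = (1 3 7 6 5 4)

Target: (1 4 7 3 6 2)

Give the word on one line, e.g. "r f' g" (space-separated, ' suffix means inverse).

  after g': (1 4 5 6 7 3)
  after f: (1 3 7 4)(2 5)
  after f: (1 4 7 3 6 2)

g' f f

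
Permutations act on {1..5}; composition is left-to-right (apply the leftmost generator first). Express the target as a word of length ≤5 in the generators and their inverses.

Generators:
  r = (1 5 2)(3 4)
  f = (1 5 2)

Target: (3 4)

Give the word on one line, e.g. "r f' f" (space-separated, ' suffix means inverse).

f' r' f f

  after f': (1 2 5)
  after r': (1 5 2)(3 4)
  after f: (1 2 5)(3 4)
  after f: (3 4)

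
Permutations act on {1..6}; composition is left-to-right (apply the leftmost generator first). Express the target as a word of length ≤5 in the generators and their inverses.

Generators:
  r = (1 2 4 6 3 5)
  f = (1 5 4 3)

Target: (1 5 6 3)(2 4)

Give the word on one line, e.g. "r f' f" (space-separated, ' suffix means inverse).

r f r' r'

  after r: (1 2 4 6 3 5)
  after f: (1 2 3 4 6)
  after r': (2 6 5 3)
  after r': (1 5 6 3)(2 4)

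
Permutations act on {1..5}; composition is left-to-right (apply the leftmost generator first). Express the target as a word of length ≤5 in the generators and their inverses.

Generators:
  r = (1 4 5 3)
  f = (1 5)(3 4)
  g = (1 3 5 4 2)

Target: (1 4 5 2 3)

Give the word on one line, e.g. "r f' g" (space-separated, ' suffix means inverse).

  after r': (1 3 5 4)
  after g: (1 5 2)(3 4)
  after f: (2 5)
  after r: (1 4 5 2 3)

r' g f r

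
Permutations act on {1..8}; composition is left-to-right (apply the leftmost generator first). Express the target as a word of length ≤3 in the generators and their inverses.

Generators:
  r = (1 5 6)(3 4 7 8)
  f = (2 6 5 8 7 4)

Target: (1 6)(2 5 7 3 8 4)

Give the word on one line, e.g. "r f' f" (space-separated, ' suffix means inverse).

  after f: (2 6 5 8 7 4)
  after r': (1 6)(2 5 7 3 8 4)

f r'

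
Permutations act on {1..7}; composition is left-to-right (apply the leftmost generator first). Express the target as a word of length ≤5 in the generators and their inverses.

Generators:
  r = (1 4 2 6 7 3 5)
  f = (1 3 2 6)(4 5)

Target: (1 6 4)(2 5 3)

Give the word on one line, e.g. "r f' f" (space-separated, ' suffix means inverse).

  after f: (1 3 2 6)(4 5)
  after r: (1 5 2 7 3 6 4)
  after f: (1 4 3)(2 7)(5 6)
  after r: (1 2 3 4 5 7 6)
  after r: (1 6 4)(2 5 3)

f r f r r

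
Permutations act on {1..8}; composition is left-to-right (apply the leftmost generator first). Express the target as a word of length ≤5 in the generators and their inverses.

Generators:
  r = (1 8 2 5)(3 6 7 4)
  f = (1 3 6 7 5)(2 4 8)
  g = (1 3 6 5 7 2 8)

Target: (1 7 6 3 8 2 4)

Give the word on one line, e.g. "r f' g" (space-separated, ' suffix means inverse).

f' r f' g' f

  after f': (1 5 7 6 3)(2 8 4)
  after r: (3 8)(4 5)
  after f': (1 5 2 8)(3 4 7 6)
  after g': (1 6)(3 4 5 7)
  after f: (1 7 6 3 8 2 4)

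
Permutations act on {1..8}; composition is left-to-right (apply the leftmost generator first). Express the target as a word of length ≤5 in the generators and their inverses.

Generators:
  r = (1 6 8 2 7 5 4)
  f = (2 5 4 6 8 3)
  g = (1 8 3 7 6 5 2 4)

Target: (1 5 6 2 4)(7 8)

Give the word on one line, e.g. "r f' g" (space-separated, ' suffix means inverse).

  after r': (1 4 5 7 2 8 6)
  after g: (2 3 7 4)(5 6 8)
  after g: (1 8 2 7)(3 6)
  after r: (1 2 5 4)(3 8 7 6)
  after f: (1 5 6 2 4)(7 8)

r' g g r f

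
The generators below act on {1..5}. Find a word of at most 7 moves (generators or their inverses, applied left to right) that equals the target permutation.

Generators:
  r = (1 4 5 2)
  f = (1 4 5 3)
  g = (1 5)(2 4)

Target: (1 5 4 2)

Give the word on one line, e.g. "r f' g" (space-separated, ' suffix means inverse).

  after g: (1 5)(2 4)
  after f': (1 4 2)(3 5)
  after g': (1 2 5 3)
  after f': (1 2 4)
  after r': (1 5 4 2)

g f' g' f' r'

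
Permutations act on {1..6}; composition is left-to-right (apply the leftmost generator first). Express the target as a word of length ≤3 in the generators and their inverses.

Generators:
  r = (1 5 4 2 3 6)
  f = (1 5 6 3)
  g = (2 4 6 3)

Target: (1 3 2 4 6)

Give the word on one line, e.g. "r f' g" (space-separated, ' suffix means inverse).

  after r': (1 6 3 2 4 5)
  after f: (1 3 2 4 6)

r' f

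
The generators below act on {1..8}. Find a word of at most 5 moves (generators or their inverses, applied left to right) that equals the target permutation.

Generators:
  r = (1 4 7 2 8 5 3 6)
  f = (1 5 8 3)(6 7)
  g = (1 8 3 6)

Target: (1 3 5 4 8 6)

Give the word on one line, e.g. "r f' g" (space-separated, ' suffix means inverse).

g r' g' r g

  after g: (1 8 3 6)
  after r': (1 2 7 4)(5 8)
  after g': (1 2 7 4 6 3 8 5)
  after r: (1 8 3 5 4)
  after g: (1 3 5 4 8 6)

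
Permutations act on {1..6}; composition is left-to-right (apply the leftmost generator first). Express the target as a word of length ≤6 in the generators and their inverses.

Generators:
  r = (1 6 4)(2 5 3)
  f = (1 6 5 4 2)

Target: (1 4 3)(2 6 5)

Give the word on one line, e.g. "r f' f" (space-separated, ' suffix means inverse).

f' r' r' f

  after f': (1 2 4 5 6)
  after r': (1 3 5)(2 6 4)
  after r': (1 5 4 3 2)
  after f: (1 4 3)(2 6 5)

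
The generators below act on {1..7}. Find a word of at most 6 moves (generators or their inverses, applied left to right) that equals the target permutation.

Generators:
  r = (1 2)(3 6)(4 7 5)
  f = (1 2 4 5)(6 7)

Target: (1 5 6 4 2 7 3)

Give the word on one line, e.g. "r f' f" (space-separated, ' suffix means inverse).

  after r': (1 2)(3 6)(4 5 7)
  after f: (1 4)(3 7 5 6)
  after r': (1 5 3 4 2)
  after f': (1 4)(2 5 3)(6 7)
  after r': (1 5 6 4 2 7 3)

r' f r' f' r'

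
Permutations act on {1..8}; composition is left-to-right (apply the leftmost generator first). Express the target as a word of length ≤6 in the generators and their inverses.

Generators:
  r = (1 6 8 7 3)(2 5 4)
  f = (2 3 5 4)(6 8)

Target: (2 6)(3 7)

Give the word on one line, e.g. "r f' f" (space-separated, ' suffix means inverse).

f r r f r'

  after f: (2 3 5 4)(6 8)
  after r: (1 6 7 3 4 5 2)
  after r: (1 8 7)(2 6 3)
  after f: (1 6 5 4 2 8 7)
  after r': (2 6)(3 7)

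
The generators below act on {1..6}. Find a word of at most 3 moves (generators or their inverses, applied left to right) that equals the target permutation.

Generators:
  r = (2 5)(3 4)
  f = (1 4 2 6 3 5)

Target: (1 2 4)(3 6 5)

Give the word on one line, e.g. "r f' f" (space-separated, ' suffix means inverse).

  after r: (2 5)(3 4)
  after f: (1 4 5 6 3 2)
  after f: (1 2 4)(3 6 5)

r f f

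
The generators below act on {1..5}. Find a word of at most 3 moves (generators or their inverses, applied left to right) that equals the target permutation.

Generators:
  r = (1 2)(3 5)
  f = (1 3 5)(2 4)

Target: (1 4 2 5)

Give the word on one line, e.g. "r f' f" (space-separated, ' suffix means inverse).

  after r': (1 2)(3 5)
  after f': (1 4 2 5)

r' f'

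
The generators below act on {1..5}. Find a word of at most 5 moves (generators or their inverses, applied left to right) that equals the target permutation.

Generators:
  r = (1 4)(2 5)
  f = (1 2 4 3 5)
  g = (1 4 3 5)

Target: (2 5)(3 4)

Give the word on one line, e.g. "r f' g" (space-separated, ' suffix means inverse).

g' f' r f g

  after g': (1 5 3 4)
  after f': (1 3 2)(4 5)
  after r: (1 3 5)(2 4)
  after f: (1 5 2 3)
  after g: (2 5)(3 4)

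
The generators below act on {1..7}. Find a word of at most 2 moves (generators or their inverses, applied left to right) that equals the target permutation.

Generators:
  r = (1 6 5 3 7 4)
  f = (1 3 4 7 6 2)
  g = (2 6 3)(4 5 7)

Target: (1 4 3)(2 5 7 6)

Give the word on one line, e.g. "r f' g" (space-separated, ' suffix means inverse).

  after g': (2 3 6)(4 7 5)
  after r': (1 4 3)(2 5 7 6)

g' r'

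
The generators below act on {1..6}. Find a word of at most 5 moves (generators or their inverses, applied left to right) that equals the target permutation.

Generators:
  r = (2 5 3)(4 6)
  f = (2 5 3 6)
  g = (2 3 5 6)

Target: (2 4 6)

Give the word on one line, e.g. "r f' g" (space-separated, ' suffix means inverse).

r' f r' f

  after r': (2 3 5)(4 6)
  after f: (2 6 4)
  after r': (2 4 3 5)
  after f: (2 4 6)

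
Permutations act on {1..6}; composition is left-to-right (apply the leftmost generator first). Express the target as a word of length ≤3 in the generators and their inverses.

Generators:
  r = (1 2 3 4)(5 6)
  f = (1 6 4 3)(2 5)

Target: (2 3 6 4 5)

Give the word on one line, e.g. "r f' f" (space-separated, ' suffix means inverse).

r r f

  after r: (1 2 3 4)(5 6)
  after r: (1 3)(2 4)
  after f: (2 3 6 4 5)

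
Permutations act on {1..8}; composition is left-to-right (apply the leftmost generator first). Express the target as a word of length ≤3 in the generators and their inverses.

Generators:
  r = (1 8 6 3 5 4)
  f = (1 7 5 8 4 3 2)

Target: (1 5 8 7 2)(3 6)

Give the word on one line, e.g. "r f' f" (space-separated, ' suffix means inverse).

  after f': (1 2 3 4 8 5 7)
  after f': (1 3 8 7 2 4 5)
  after r: (1 5 8 7 2)(3 6)

f' f' r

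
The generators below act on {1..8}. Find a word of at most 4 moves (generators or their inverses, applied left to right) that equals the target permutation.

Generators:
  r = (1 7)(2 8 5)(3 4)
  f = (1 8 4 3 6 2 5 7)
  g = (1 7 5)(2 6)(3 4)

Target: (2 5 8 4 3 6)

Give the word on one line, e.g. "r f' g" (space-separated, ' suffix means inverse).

g' g' f

  after g': (1 5 7)(2 6)(3 4)
  after g': (1 7 5)
  after f: (2 5 8 4 3 6)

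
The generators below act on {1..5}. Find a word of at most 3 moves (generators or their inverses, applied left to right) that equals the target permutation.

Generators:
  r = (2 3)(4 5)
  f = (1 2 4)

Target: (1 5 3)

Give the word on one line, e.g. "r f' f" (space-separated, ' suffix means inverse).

  after r': (2 3)(4 5)
  after f': (1 4 5 2 3)
  after r': (1 5 3)

r' f' r'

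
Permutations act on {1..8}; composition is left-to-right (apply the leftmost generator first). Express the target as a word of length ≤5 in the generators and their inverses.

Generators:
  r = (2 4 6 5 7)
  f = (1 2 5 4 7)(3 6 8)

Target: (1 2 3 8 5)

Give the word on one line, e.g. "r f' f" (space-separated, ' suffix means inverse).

r r f' r

  after r: (2 4 6 5 7)
  after r: (2 6 7 4 5)
  after f': (1 7 5)(2 3 8 6 4)
  after r: (1 2 3 8 5)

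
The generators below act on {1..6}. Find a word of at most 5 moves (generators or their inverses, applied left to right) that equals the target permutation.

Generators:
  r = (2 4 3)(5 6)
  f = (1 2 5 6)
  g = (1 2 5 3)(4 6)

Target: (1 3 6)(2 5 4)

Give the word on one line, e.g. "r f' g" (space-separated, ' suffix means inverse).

  after g: (1 2 5 3)(4 6)
  after r': (1 3)(2 6)(4 5)
  after f': (1 3 6)(2 5 4)

g r' f'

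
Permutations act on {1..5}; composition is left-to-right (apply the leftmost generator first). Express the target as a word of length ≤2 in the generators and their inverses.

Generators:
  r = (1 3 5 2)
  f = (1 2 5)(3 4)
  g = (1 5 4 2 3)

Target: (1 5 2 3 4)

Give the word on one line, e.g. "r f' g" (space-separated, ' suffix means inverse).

f r'

  after f: (1 2 5)(3 4)
  after r': (1 5 2 3 4)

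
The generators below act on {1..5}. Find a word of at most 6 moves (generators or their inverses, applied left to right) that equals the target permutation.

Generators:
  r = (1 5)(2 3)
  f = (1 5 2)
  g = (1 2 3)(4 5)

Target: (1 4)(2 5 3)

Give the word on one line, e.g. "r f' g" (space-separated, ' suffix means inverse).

r' g r' r' r'

  after r': (1 5)(2 3)
  after g: (1 4 5 2)
  after r': (1 4)(2 5 3)
  after r': (1 4 5 2)
  after r': (1 4)(2 5 3)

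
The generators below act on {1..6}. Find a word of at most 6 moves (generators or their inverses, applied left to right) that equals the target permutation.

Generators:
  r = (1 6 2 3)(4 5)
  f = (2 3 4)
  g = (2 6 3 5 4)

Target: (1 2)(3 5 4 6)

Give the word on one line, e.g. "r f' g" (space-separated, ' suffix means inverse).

r' r' g g f'

  after r': (1 3 2 6)(4 5)
  after r': (1 2)(3 6)
  after g: (1 6 5 4 2)
  after g: (1 3 5 2)(4 6)
  after f': (1 2)(3 5 4 6)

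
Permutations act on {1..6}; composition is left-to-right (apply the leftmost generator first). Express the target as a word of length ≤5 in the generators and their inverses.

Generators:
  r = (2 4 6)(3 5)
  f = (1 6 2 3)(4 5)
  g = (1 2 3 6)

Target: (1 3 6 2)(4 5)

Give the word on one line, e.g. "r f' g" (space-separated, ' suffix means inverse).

g f' g'

  after g: (1 2 3 6)
  after f': (1 6 3)(4 5)
  after g': (1 3 6 2)(4 5)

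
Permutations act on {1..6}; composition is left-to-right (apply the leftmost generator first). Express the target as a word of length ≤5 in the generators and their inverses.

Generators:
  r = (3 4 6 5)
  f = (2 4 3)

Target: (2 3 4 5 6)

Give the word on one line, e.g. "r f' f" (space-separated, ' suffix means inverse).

r f' r f

  after r: (3 4 6 5)
  after f': (2 3)(4 6 5)
  after r: (2 4 5 6 3)
  after f: (2 3 4 5 6)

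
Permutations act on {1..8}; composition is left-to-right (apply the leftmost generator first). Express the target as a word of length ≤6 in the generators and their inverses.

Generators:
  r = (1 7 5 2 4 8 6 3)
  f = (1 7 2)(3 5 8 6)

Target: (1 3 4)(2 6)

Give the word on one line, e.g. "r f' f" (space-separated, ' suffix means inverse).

  after f: (1 7 2)(3 5 8 6)
  after r': (2 3 7 5 4)
  after r': (1 3)(2 6 8 4 5)
  after f': (1 6 5 7)(2 8 4 3)
  after r: (1 3 4)(2 6)

f r' r' f' r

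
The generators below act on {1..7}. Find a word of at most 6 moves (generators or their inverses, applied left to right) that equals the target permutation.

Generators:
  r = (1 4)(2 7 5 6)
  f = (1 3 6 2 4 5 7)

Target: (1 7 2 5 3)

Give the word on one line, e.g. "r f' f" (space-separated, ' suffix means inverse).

f f f r

  after f: (1 3 6 2 4 5 7)
  after f: (1 6 4 7 3 2 5)
  after f: (1 2 7 6 5 3 4)
  after r: (1 7 2 5 3)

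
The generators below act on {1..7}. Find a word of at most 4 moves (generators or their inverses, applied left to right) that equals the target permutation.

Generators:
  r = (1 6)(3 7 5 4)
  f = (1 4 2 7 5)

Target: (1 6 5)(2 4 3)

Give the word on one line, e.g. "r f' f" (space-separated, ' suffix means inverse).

  after r: (1 6)(3 7 5 4)
  after f': (1 6 5)(2 4 3)

r f'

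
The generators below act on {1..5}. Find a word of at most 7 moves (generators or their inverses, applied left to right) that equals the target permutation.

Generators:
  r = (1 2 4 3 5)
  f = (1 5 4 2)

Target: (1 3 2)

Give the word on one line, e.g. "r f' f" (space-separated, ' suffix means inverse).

r f r' r' f'

  after r: (1 2 4 3 5)
  after f: (3 4)
  after r': (1 5 3 2)
  after r': (1 3)(2 5 4)
  after f': (1 3 2)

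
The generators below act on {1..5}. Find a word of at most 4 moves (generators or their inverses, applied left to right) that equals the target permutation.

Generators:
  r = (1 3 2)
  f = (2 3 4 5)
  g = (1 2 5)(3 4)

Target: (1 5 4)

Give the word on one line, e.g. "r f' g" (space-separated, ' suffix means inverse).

  after f: (2 3 4 5)
  after r: (1 3 4 5)
  after r: (1 2)(3 4 5)
  after g: (1 5 4)

f r r g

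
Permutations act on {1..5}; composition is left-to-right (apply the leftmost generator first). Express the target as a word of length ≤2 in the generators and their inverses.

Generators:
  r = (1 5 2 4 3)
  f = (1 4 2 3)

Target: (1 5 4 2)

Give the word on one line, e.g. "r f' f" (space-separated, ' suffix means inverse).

  after r: (1 5 2 4 3)
  after f': (1 5 4 2)

r f'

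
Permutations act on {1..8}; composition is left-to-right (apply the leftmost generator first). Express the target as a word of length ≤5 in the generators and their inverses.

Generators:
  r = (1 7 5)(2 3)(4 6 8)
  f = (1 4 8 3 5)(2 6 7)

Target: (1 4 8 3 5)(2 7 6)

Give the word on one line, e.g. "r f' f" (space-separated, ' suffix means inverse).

  after f': (1 5 3 8 4)(2 7 6)
  after f': (1 3 4 5 8)(2 6 7)
  after f': (1 8 5 4 3)
  after f': (1 4 8 3 5)(2 7 6)

f' f' f' f'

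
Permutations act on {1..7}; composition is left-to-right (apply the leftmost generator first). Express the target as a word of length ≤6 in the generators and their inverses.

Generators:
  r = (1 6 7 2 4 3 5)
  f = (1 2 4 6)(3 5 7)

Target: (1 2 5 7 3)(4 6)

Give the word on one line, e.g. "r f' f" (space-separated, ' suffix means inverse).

  after f': (1 6 4 2)(3 7 5)
  after r: (1 7)(2 6 3)
  after f': (1 5 3)(2 4)(6 7)
  after r: (2 3 6)
  after f: (1 2 5 7 3)(4 6)

f' r f' r f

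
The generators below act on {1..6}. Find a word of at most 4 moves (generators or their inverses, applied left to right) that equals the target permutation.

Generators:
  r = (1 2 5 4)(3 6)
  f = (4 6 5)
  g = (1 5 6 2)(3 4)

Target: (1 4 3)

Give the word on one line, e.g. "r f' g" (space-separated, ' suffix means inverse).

f f g r

  after f: (4 6 5)
  after f: (4 5 6)
  after g: (1 5 2)(3 4 6)
  after r: (1 4 3)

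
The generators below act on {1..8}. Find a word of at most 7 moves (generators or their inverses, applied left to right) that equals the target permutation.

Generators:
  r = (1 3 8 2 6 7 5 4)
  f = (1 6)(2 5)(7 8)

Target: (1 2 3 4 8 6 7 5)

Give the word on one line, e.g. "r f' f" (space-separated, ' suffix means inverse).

r' f' f' r' f'

  after r': (1 4 5 7 6 2 8 3)
  after f': (1 4 2 7)(3 6 5 8)
  after f': (1 4 5 7 6 2 8 3)
  after r': (1 5 6 8)(2 3 4 7)
  after f': (1 2 3 4 8 6 7 5)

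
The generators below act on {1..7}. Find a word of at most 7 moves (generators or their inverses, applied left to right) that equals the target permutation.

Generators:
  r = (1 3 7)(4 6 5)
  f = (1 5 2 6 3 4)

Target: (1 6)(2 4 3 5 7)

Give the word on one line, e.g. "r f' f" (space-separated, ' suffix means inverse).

f r' f' f' r'

  after f: (1 5 2 6 3 4)
  after r': (1 6)(2 4 7 3 5)
  after f': (1 2 3)(4 7 6)
  after f': (1 5)(2 6 3 4 7)
  after r': (1 6)(2 4 3 5 7)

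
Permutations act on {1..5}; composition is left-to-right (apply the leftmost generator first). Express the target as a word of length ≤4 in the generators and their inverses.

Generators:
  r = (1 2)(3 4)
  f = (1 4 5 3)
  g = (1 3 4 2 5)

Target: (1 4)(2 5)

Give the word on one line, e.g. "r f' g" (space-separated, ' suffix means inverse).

  after r': (1 2)(3 4)
  after g': (1 4)(2 5)

r' g'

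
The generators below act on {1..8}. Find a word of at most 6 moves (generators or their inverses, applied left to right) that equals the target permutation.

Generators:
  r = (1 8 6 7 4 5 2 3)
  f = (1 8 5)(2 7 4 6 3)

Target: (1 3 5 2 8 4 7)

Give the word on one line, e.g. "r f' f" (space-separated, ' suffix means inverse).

  after f: (1 8 5)(2 7 4 6 3)
  after r': (2 6)(3 5)(4 8)
  after f: (1 8 6 7 4 5 2 3)
  after r: (1 6 4 2)(3 8 7 5)
  after f: (1 3 5 2 8 4 7)

f r' f r f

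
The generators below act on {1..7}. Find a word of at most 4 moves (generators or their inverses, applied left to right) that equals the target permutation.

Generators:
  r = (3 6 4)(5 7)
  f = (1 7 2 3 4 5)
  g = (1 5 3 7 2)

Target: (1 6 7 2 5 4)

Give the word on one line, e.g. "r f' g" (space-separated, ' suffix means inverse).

f' f' r' g

  after f': (1 5 4 3 2 7)
  after f': (1 4 2)(3 7 5)
  after r': (1 6 3 5 4 2)
  after g: (1 6 7 2 5 4)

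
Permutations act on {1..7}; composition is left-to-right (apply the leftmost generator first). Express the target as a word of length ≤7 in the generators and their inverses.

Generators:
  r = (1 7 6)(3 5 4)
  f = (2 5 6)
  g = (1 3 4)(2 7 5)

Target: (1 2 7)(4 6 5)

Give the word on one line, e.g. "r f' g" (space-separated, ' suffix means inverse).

  after r': (1 6 7)(3 4 5)
  after r': (1 7 6)(3 5 4)
  after f': (1 7 5 4 3 2 6)
  after g': (1 2 6 4)(3 5)
  after r': (1 2 7)(4 6 5)

r' r' f' g' r'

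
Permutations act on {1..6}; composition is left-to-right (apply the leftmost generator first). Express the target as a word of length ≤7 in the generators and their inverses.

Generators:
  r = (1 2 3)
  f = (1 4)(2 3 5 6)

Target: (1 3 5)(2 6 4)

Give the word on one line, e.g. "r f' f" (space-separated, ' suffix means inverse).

  after f': (1 4)(2 6 5 3)
  after r: (1 4 2 6 5)
  after f': (2 5 4 6 3)
  after r: (1 2 5 4 6)
  after f: (1 3 5)(2 6 4)

f' r f' r f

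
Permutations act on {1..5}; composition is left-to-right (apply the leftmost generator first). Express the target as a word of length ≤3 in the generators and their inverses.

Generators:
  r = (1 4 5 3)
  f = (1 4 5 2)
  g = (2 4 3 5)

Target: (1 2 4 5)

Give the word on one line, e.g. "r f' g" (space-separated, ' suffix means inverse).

g' r g'

  after g': (2 5 3 4)
  after r: (1 4 2 3 5)
  after g': (1 2 4 5)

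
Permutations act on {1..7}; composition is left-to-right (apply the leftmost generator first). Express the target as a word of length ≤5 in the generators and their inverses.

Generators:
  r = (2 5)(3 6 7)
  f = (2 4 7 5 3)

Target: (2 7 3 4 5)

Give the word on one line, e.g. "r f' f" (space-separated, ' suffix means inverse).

  after f': (2 3 5 7 4)
  after f': (2 5 4 3 7)
  after f': (2 7 3 4 5)

f' f' f'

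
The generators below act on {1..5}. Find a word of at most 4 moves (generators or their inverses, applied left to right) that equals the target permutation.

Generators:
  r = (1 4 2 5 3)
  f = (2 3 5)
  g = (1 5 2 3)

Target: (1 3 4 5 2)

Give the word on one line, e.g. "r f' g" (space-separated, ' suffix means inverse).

  after r': (1 3 5 2 4)
  after f: (1 5 3 2 4)
  after r': (1 2)(3 4)
  after f: (1 3 4 5 2)

r' f r' f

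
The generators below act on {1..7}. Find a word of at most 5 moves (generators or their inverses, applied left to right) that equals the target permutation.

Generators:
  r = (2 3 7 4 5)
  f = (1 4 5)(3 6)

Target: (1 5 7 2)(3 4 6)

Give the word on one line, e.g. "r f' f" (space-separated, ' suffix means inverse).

r r r f'

  after r: (2 3 7 4 5)
  after r: (2 7 5 3 4)
  after r: (2 4 3 5 7)
  after f': (1 5 7 2)(3 4 6)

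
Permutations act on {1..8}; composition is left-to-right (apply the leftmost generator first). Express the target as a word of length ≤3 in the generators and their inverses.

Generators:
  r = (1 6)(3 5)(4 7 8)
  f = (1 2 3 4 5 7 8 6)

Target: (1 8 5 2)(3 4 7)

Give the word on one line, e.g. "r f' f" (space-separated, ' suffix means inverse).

  after r': (1 6)(3 5)(4 8 7)
  after f': (1 8 5 2)(3 4 7)

r' f'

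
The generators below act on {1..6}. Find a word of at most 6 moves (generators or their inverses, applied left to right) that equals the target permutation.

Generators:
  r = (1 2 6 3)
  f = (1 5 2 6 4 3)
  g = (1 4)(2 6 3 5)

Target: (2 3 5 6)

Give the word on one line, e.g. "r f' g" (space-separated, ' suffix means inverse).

f g' f' r' g'

  after f: (1 5 2 6 4 3)
  after g': (1 3 4 6)
  after f': (1 4 2 5)(3 6)
  after r': (1 4)(2 5 3)
  after g': (2 3 5 6)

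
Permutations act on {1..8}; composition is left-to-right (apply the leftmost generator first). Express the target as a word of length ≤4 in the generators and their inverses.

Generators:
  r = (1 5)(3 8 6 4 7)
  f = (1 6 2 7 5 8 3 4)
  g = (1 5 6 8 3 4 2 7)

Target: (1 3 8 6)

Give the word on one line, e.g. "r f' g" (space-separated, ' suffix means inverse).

g f' r

  after g: (1 5 6 8 3 4 2 7)
  after f': (1 7 4 6 5)
  after r: (1 3 8 6)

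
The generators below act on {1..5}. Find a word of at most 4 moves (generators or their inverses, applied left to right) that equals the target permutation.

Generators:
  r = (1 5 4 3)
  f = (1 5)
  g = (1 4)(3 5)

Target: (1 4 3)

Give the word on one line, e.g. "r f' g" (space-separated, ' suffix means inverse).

  after f: (1 5)
  after r': (3 4 5)
  after g: (1 4 3)

f r' g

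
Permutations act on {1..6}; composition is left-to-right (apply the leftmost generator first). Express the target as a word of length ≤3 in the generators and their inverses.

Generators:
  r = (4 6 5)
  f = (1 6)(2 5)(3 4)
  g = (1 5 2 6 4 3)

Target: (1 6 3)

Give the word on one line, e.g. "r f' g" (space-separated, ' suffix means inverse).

f r' g'

  after f: (1 6)(2 5)(3 4)
  after r': (1 4 3 5 2 6)
  after g': (1 6 3)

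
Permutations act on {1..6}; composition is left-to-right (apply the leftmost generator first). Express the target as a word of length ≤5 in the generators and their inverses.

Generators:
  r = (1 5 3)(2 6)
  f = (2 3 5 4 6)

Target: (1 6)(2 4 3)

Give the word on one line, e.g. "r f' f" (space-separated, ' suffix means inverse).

f f r f f

  after f: (2 3 5 4 6)
  after f: (2 5 6 3 4)
  after r: (1 5 2 3 4 6)
  after f: (1 4 2 5 3 6)
  after f: (1 6)(2 4 3)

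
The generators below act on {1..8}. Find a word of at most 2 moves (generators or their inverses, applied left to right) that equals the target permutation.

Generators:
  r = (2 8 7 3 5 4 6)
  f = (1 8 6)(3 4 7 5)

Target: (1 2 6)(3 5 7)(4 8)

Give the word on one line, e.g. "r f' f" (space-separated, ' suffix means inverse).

f r'

  after f: (1 8 6)(3 4 7 5)
  after r': (1 2 6)(3 5 7)(4 8)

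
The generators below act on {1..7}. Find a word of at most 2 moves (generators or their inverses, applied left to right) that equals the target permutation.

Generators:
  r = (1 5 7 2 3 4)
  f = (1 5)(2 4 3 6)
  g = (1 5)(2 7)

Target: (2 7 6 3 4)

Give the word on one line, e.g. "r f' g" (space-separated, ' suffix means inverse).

g f'

  after g: (1 5)(2 7)
  after f': (2 7 6 3 4)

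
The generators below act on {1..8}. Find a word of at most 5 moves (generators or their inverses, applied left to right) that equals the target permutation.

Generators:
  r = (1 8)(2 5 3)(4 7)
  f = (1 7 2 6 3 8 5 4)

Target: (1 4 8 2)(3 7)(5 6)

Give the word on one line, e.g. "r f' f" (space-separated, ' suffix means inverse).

r r f r'

  after r: (1 8)(2 5 3)(4 7)
  after r: (2 3 5)
  after f: (1 7 2 8 5 6 3 4)
  after r': (1 4 8 2)(3 7)(5 6)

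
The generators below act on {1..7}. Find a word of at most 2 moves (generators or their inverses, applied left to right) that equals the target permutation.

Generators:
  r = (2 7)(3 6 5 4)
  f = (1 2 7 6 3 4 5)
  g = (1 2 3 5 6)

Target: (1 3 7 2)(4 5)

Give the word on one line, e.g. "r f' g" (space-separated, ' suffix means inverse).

  after g': (1 6 5 3 2)
  after r': (1 3 7 2)(4 5)

g' r'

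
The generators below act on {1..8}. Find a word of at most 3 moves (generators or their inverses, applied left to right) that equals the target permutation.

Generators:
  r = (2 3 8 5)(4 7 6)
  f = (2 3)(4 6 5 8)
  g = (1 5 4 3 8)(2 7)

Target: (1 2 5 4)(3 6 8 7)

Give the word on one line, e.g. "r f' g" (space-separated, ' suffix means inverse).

f' g r

  after f': (2 3)(4 8 5 6)
  after g: (1 5 6 3 7 2 8 4)
  after r: (1 2 5 4)(3 6 8 7)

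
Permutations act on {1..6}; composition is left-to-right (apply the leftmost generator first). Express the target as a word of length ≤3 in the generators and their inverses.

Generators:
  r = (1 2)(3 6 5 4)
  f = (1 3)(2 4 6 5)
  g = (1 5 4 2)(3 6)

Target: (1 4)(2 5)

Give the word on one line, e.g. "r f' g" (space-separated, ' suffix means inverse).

  after g: (1 5 4 2)(3 6)
  after g: (1 4)(2 5)

g g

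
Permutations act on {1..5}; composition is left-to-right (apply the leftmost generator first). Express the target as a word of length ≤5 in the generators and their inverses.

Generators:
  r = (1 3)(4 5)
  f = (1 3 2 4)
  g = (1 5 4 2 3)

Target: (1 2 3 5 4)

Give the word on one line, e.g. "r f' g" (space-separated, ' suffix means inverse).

f' f' r

  after f': (1 4 2 3)
  after f': (1 2)(3 4)
  after r: (1 2 3 5 4)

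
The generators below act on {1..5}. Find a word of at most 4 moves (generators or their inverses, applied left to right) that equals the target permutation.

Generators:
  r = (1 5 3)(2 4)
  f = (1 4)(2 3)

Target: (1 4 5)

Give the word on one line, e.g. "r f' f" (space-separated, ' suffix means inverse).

r f r' f'

  after r: (1 5 3)(2 4)
  after f: (1 5 2)(3 4)
  after r': (2 3)(4 5)
  after f': (1 4 5)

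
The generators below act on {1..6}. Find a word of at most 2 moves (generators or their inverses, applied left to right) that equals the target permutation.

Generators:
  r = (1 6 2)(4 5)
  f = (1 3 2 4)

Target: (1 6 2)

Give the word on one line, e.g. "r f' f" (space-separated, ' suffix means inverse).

r' r'

  after r': (1 2 6)(4 5)
  after r': (1 6 2)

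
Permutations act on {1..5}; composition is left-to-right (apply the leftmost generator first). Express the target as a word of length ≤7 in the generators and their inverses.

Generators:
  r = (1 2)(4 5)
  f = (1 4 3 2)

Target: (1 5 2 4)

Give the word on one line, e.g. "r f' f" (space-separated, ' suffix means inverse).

f f r f' r'

  after f: (1 4 3 2)
  after f: (1 3)(2 4)
  after r: (1 3 2 5 4)
  after f': (1 4 2 5)
  after r': (1 5 2 4)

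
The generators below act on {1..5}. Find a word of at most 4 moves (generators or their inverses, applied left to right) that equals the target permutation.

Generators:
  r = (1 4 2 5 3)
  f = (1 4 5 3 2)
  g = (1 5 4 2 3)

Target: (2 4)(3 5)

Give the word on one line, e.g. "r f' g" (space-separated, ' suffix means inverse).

  after g': (1 3 2 4 5)
  after r: (3 5 4)
  after r: (1 4)(2 5)
  after f': (2 4)(3 5)

g' r r f'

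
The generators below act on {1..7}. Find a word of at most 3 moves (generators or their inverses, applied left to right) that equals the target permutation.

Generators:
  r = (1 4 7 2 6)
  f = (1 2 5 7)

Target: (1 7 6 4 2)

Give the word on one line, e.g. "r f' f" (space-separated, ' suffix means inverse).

r r

  after r: (1 4 7 2 6)
  after r: (1 7 6 4 2)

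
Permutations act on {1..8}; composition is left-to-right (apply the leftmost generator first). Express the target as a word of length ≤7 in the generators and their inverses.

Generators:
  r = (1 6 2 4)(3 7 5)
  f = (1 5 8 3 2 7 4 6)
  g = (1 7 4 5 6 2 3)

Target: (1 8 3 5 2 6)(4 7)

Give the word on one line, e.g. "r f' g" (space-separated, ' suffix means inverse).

r' f g' f r'

  after r': (1 4 2 6)(3 5 7)
  after f: (1 6 5 4 7 2)(3 8)
  after g': (1 5 7 6 4)(2 3 8)
  after f: (1 8 7)(4 5)
  after r': (1 8 3 5 2 6)(4 7)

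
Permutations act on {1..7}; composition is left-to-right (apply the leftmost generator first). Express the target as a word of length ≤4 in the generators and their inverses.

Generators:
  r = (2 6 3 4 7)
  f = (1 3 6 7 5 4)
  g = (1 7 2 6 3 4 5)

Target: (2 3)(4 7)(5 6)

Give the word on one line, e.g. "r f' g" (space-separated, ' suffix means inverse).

  after g': (1 5 4 3 6 2 7)
  after g': (1 4 6 7 5 3 2)
  after f: (2 3)(4 7)(5 6)

g' g' f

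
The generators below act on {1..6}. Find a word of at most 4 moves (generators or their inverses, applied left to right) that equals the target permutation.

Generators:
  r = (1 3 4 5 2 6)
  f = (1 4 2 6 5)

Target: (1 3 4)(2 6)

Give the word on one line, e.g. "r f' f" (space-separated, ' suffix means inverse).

f r' f

  after f: (1 4 2 6 5)
  after r': (1 3)(4 5 6)
  after f: (1 3 4)(2 6)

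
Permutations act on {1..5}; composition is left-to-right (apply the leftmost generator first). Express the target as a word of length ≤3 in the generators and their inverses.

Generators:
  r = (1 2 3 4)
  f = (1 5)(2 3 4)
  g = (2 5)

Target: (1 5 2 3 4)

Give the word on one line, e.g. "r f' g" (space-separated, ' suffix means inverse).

  after r: (1 2 3 4)
  after g': (1 5 2 3 4)

r g'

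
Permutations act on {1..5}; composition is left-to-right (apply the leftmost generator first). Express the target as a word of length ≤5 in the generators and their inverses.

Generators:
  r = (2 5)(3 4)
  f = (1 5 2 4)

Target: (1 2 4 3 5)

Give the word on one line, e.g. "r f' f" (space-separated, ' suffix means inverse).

r' f f

  after r': (2 5)(3 4)
  after f: (1 5 4 3)
  after f: (1 2 4 3 5)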